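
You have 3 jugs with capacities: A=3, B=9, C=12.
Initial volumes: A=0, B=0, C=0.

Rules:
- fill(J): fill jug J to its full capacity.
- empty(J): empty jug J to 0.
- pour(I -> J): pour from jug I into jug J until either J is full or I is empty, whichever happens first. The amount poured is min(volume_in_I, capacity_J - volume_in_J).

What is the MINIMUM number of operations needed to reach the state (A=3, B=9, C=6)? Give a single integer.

Answer: 4

Derivation:
BFS from (A=0, B=0, C=0). One shortest path:
  1. fill(B) -> (A=0 B=9 C=0)
  2. pour(B -> A) -> (A=3 B=6 C=0)
  3. pour(B -> C) -> (A=3 B=0 C=6)
  4. fill(B) -> (A=3 B=9 C=6)
Reached target in 4 moves.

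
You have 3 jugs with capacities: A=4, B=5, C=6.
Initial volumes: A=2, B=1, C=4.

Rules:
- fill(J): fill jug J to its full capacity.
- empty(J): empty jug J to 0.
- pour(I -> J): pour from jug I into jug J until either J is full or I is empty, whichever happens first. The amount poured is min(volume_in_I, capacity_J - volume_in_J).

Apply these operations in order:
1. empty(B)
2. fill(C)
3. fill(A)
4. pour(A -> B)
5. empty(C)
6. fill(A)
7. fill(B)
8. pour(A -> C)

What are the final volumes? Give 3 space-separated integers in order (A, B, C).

Step 1: empty(B) -> (A=2 B=0 C=4)
Step 2: fill(C) -> (A=2 B=0 C=6)
Step 3: fill(A) -> (A=4 B=0 C=6)
Step 4: pour(A -> B) -> (A=0 B=4 C=6)
Step 5: empty(C) -> (A=0 B=4 C=0)
Step 6: fill(A) -> (A=4 B=4 C=0)
Step 7: fill(B) -> (A=4 B=5 C=0)
Step 8: pour(A -> C) -> (A=0 B=5 C=4)

Answer: 0 5 4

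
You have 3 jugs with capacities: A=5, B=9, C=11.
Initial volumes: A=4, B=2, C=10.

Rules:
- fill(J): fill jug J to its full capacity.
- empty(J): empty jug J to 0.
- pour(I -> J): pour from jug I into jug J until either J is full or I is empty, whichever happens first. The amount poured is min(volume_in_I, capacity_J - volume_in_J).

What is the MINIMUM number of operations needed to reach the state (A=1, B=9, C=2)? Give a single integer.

Answer: 4

Derivation:
BFS from (A=4, B=2, C=10). One shortest path:
  1. empty(A) -> (A=0 B=2 C=10)
  2. pour(B -> A) -> (A=2 B=0 C=10)
  3. pour(A -> C) -> (A=1 B=0 C=11)
  4. pour(C -> B) -> (A=1 B=9 C=2)
Reached target in 4 moves.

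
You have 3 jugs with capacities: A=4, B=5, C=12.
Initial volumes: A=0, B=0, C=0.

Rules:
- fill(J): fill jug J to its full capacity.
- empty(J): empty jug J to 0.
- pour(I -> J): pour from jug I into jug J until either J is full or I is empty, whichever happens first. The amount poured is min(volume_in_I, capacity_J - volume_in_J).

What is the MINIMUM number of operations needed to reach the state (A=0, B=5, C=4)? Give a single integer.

Answer: 3

Derivation:
BFS from (A=0, B=0, C=0). One shortest path:
  1. fill(A) -> (A=4 B=0 C=0)
  2. fill(B) -> (A=4 B=5 C=0)
  3. pour(A -> C) -> (A=0 B=5 C=4)
Reached target in 3 moves.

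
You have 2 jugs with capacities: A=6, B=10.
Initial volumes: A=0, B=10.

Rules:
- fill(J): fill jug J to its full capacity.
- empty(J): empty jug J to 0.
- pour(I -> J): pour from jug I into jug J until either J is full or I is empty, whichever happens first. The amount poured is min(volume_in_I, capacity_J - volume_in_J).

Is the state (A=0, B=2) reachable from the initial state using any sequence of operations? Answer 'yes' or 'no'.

BFS from (A=0, B=10):
  1. fill(A) -> (A=6 B=10)
  2. empty(B) -> (A=6 B=0)
  3. pour(A -> B) -> (A=0 B=6)
  4. fill(A) -> (A=6 B=6)
  5. pour(A -> B) -> (A=2 B=10)
  6. empty(B) -> (A=2 B=0)
  7. pour(A -> B) -> (A=0 B=2)
Target reached → yes.

Answer: yes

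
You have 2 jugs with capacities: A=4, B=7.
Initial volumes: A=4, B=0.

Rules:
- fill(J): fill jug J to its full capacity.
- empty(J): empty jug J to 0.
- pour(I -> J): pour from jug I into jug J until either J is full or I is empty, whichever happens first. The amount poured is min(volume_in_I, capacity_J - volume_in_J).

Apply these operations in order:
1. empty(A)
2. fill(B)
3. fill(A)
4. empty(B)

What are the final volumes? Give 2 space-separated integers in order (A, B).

Answer: 4 0

Derivation:
Step 1: empty(A) -> (A=0 B=0)
Step 2: fill(B) -> (A=0 B=7)
Step 3: fill(A) -> (A=4 B=7)
Step 4: empty(B) -> (A=4 B=0)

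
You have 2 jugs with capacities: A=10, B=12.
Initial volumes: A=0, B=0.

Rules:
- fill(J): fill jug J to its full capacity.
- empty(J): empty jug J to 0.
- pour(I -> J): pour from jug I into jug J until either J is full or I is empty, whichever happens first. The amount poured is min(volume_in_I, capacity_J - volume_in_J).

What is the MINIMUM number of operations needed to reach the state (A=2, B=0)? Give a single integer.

Answer: 4

Derivation:
BFS from (A=0, B=0). One shortest path:
  1. fill(B) -> (A=0 B=12)
  2. pour(B -> A) -> (A=10 B=2)
  3. empty(A) -> (A=0 B=2)
  4. pour(B -> A) -> (A=2 B=0)
Reached target in 4 moves.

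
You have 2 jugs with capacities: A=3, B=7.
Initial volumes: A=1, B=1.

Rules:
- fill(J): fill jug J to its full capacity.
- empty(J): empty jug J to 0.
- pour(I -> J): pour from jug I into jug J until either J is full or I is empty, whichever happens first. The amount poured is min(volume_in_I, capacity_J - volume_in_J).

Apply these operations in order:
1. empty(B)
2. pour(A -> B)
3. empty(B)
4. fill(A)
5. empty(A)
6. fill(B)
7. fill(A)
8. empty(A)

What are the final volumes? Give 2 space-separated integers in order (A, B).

Step 1: empty(B) -> (A=1 B=0)
Step 2: pour(A -> B) -> (A=0 B=1)
Step 3: empty(B) -> (A=0 B=0)
Step 4: fill(A) -> (A=3 B=0)
Step 5: empty(A) -> (A=0 B=0)
Step 6: fill(B) -> (A=0 B=7)
Step 7: fill(A) -> (A=3 B=7)
Step 8: empty(A) -> (A=0 B=7)

Answer: 0 7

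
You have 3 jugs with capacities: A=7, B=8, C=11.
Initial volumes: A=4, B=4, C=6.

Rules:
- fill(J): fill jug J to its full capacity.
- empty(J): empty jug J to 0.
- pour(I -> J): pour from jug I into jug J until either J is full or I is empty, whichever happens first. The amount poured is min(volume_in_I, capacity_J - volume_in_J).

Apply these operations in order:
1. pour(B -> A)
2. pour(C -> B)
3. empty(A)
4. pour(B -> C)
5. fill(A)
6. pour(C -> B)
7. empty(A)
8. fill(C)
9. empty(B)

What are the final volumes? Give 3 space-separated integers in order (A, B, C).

Answer: 0 0 11

Derivation:
Step 1: pour(B -> A) -> (A=7 B=1 C=6)
Step 2: pour(C -> B) -> (A=7 B=7 C=0)
Step 3: empty(A) -> (A=0 B=7 C=0)
Step 4: pour(B -> C) -> (A=0 B=0 C=7)
Step 5: fill(A) -> (A=7 B=0 C=7)
Step 6: pour(C -> B) -> (A=7 B=7 C=0)
Step 7: empty(A) -> (A=0 B=7 C=0)
Step 8: fill(C) -> (A=0 B=7 C=11)
Step 9: empty(B) -> (A=0 B=0 C=11)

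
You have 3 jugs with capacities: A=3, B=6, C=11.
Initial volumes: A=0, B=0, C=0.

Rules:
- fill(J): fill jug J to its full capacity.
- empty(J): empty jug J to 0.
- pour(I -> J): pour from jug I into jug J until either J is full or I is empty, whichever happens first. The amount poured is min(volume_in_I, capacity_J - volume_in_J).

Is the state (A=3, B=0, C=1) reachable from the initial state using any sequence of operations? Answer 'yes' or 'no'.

Answer: yes

Derivation:
BFS from (A=0, B=0, C=0):
  1. fill(A) -> (A=3 B=0 C=0)
  2. fill(B) -> (A=3 B=6 C=0)
  3. pour(B -> C) -> (A=3 B=0 C=6)
  4. fill(B) -> (A=3 B=6 C=6)
  5. pour(B -> C) -> (A=3 B=1 C=11)
  6. empty(C) -> (A=3 B=1 C=0)
  7. pour(B -> C) -> (A=3 B=0 C=1)
Target reached → yes.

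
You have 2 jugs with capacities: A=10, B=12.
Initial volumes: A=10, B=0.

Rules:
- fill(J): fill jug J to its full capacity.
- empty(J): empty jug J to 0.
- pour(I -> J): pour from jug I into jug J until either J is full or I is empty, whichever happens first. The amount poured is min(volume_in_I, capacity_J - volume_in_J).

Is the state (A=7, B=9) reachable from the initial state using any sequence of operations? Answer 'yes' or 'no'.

BFS explored all 22 reachable states.
Reachable set includes: (0,0), (0,2), (0,4), (0,6), (0,8), (0,10), (0,12), (2,0), (2,12), (4,0), (4,12), (6,0) ...
Target (A=7, B=9) not in reachable set → no.

Answer: no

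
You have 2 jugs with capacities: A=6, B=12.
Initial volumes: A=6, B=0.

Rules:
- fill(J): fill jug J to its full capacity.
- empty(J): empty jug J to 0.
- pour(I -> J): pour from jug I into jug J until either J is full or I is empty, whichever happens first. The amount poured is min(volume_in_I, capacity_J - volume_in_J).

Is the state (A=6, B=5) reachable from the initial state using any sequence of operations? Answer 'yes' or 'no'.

BFS explored all 6 reachable states.
Reachable set includes: (0,0), (0,6), (0,12), (6,0), (6,6), (6,12)
Target (A=6, B=5) not in reachable set → no.

Answer: no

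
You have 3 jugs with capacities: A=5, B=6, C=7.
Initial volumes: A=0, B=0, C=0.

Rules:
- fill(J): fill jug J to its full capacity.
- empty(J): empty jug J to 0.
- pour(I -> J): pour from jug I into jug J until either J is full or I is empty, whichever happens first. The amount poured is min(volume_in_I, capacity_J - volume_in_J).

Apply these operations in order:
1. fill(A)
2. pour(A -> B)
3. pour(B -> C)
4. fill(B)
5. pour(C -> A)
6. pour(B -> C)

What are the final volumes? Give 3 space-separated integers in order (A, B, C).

Step 1: fill(A) -> (A=5 B=0 C=0)
Step 2: pour(A -> B) -> (A=0 B=5 C=0)
Step 3: pour(B -> C) -> (A=0 B=0 C=5)
Step 4: fill(B) -> (A=0 B=6 C=5)
Step 5: pour(C -> A) -> (A=5 B=6 C=0)
Step 6: pour(B -> C) -> (A=5 B=0 C=6)

Answer: 5 0 6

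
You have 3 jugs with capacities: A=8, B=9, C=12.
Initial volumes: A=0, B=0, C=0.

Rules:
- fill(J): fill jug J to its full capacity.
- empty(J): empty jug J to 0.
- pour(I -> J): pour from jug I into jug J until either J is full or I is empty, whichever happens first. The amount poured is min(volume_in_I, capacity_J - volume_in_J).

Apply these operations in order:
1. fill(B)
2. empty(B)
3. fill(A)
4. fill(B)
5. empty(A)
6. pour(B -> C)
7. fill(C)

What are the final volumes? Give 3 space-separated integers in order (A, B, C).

Step 1: fill(B) -> (A=0 B=9 C=0)
Step 2: empty(B) -> (A=0 B=0 C=0)
Step 3: fill(A) -> (A=8 B=0 C=0)
Step 4: fill(B) -> (A=8 B=9 C=0)
Step 5: empty(A) -> (A=0 B=9 C=0)
Step 6: pour(B -> C) -> (A=0 B=0 C=9)
Step 7: fill(C) -> (A=0 B=0 C=12)

Answer: 0 0 12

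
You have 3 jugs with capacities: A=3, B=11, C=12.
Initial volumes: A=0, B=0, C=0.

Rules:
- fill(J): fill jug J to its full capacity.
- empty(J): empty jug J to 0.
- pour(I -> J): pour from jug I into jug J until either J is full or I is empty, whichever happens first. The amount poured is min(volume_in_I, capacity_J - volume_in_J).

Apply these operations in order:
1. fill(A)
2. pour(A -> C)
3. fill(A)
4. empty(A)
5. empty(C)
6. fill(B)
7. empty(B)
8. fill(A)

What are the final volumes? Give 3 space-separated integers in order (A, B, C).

Step 1: fill(A) -> (A=3 B=0 C=0)
Step 2: pour(A -> C) -> (A=0 B=0 C=3)
Step 3: fill(A) -> (A=3 B=0 C=3)
Step 4: empty(A) -> (A=0 B=0 C=3)
Step 5: empty(C) -> (A=0 B=0 C=0)
Step 6: fill(B) -> (A=0 B=11 C=0)
Step 7: empty(B) -> (A=0 B=0 C=0)
Step 8: fill(A) -> (A=3 B=0 C=0)

Answer: 3 0 0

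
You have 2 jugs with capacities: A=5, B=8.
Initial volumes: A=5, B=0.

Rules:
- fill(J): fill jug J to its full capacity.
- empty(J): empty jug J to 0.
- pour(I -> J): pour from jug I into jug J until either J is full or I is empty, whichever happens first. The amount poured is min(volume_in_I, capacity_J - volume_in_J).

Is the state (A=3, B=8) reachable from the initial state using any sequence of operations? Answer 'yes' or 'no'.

Answer: yes

Derivation:
BFS from (A=5, B=0):
  1. empty(A) -> (A=0 B=0)
  2. fill(B) -> (A=0 B=8)
  3. pour(B -> A) -> (A=5 B=3)
  4. empty(A) -> (A=0 B=3)
  5. pour(B -> A) -> (A=3 B=0)
  6. fill(B) -> (A=3 B=8)
Target reached → yes.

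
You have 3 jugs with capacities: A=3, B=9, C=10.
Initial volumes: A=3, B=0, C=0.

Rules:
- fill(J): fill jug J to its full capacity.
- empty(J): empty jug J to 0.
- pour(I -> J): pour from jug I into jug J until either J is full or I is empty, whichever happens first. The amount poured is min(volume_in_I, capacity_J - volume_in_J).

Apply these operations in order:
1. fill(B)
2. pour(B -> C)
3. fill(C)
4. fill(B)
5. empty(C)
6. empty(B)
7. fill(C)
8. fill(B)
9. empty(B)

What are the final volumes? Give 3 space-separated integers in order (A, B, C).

Answer: 3 0 10

Derivation:
Step 1: fill(B) -> (A=3 B=9 C=0)
Step 2: pour(B -> C) -> (A=3 B=0 C=9)
Step 3: fill(C) -> (A=3 B=0 C=10)
Step 4: fill(B) -> (A=3 B=9 C=10)
Step 5: empty(C) -> (A=3 B=9 C=0)
Step 6: empty(B) -> (A=3 B=0 C=0)
Step 7: fill(C) -> (A=3 B=0 C=10)
Step 8: fill(B) -> (A=3 B=9 C=10)
Step 9: empty(B) -> (A=3 B=0 C=10)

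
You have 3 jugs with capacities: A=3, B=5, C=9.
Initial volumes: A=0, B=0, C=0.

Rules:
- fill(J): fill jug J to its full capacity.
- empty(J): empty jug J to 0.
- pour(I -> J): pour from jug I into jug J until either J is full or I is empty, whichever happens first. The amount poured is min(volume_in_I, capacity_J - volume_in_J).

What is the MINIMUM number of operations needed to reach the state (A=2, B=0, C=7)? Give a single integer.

Answer: 5

Derivation:
BFS from (A=0, B=0, C=0). One shortest path:
  1. fill(C) -> (A=0 B=0 C=9)
  2. pour(C -> B) -> (A=0 B=5 C=4)
  3. pour(B -> A) -> (A=3 B=2 C=4)
  4. pour(A -> C) -> (A=0 B=2 C=7)
  5. pour(B -> A) -> (A=2 B=0 C=7)
Reached target in 5 moves.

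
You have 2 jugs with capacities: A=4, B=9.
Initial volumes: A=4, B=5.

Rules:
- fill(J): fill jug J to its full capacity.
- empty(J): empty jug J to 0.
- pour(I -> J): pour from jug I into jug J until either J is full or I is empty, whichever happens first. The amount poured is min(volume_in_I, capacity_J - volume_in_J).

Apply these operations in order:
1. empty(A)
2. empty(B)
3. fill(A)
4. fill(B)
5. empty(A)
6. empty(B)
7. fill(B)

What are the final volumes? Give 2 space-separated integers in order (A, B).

Answer: 0 9

Derivation:
Step 1: empty(A) -> (A=0 B=5)
Step 2: empty(B) -> (A=0 B=0)
Step 3: fill(A) -> (A=4 B=0)
Step 4: fill(B) -> (A=4 B=9)
Step 5: empty(A) -> (A=0 B=9)
Step 6: empty(B) -> (A=0 B=0)
Step 7: fill(B) -> (A=0 B=9)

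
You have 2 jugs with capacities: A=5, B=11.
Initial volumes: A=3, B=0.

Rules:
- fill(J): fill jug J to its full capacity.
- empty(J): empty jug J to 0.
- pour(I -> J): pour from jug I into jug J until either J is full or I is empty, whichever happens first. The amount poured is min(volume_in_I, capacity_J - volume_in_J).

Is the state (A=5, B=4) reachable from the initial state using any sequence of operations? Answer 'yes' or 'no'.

Answer: yes

Derivation:
BFS from (A=3, B=0):
  1. fill(B) -> (A=3 B=11)
  2. pour(B -> A) -> (A=5 B=9)
  3. empty(A) -> (A=0 B=9)
  4. pour(B -> A) -> (A=5 B=4)
Target reached → yes.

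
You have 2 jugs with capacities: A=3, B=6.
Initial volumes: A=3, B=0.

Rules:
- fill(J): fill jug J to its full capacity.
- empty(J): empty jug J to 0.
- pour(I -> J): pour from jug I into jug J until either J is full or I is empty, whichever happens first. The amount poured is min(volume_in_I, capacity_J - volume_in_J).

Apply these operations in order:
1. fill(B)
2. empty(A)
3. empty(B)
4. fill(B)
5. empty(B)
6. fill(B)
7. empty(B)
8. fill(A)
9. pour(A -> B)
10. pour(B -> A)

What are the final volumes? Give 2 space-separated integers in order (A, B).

Answer: 3 0

Derivation:
Step 1: fill(B) -> (A=3 B=6)
Step 2: empty(A) -> (A=0 B=6)
Step 3: empty(B) -> (A=0 B=0)
Step 4: fill(B) -> (A=0 B=6)
Step 5: empty(B) -> (A=0 B=0)
Step 6: fill(B) -> (A=0 B=6)
Step 7: empty(B) -> (A=0 B=0)
Step 8: fill(A) -> (A=3 B=0)
Step 9: pour(A -> B) -> (A=0 B=3)
Step 10: pour(B -> A) -> (A=3 B=0)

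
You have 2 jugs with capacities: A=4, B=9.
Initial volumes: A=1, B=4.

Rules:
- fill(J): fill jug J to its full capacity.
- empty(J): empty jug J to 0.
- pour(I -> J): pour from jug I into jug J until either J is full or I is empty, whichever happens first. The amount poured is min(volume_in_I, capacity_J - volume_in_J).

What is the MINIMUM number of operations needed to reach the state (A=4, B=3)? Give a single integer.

Answer: 7

Derivation:
BFS from (A=1, B=4). One shortest path:
  1. fill(A) -> (A=4 B=4)
  2. pour(A -> B) -> (A=0 B=8)
  3. fill(A) -> (A=4 B=8)
  4. pour(A -> B) -> (A=3 B=9)
  5. empty(B) -> (A=3 B=0)
  6. pour(A -> B) -> (A=0 B=3)
  7. fill(A) -> (A=4 B=3)
Reached target in 7 moves.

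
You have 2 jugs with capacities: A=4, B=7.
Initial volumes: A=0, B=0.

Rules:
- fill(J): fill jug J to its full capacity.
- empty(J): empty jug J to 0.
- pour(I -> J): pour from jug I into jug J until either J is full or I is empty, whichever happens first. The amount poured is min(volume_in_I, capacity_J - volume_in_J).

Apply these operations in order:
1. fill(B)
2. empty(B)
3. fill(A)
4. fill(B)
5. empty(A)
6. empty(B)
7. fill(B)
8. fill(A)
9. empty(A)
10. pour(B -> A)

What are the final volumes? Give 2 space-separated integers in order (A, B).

Step 1: fill(B) -> (A=0 B=7)
Step 2: empty(B) -> (A=0 B=0)
Step 3: fill(A) -> (A=4 B=0)
Step 4: fill(B) -> (A=4 B=7)
Step 5: empty(A) -> (A=0 B=7)
Step 6: empty(B) -> (A=0 B=0)
Step 7: fill(B) -> (A=0 B=7)
Step 8: fill(A) -> (A=4 B=7)
Step 9: empty(A) -> (A=0 B=7)
Step 10: pour(B -> A) -> (A=4 B=3)

Answer: 4 3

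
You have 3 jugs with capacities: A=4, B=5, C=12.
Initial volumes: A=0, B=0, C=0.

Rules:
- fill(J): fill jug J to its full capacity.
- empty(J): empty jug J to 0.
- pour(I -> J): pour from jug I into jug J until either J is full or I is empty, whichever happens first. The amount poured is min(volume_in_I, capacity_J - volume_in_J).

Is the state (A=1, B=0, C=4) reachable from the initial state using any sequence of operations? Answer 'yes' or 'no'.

BFS from (A=0, B=0, C=0):
  1. fill(B) -> (A=0 B=5 C=0)
  2. pour(B -> A) -> (A=4 B=1 C=0)
  3. pour(A -> C) -> (A=0 B=1 C=4)
  4. pour(B -> A) -> (A=1 B=0 C=4)
Target reached → yes.

Answer: yes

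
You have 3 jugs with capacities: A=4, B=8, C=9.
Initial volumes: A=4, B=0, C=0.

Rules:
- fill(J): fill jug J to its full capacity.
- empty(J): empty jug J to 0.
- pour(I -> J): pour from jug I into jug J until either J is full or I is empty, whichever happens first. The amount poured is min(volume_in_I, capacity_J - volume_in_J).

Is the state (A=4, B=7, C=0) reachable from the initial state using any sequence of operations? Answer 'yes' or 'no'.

Answer: yes

Derivation:
BFS from (A=4, B=0, C=0):
  1. fill(B) -> (A=4 B=8 C=0)
  2. pour(B -> C) -> (A=4 B=0 C=8)
  3. fill(B) -> (A=4 B=8 C=8)
  4. pour(B -> C) -> (A=4 B=7 C=9)
  5. empty(C) -> (A=4 B=7 C=0)
Target reached → yes.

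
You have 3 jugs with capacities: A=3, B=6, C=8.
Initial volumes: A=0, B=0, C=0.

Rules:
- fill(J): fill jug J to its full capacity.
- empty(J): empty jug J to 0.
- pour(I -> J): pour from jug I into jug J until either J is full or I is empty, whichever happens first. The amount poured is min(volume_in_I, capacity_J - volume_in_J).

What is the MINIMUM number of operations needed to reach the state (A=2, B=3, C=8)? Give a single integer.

Answer: 6

Derivation:
BFS from (A=0, B=0, C=0). One shortest path:
  1. fill(C) -> (A=0 B=0 C=8)
  2. pour(C -> B) -> (A=0 B=6 C=2)
  3. pour(B -> A) -> (A=3 B=3 C=2)
  4. empty(A) -> (A=0 B=3 C=2)
  5. pour(C -> A) -> (A=2 B=3 C=0)
  6. fill(C) -> (A=2 B=3 C=8)
Reached target in 6 moves.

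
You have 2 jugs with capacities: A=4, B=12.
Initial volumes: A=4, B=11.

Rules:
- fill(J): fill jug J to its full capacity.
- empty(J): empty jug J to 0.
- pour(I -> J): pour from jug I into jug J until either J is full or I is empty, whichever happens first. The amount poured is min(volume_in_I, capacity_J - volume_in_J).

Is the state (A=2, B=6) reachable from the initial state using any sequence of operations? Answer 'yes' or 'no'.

BFS explored all 16 reachable states.
Reachable set includes: (0,0), (0,3), (0,4), (0,7), (0,8), (0,11), (0,12), (3,0), (3,12), (4,0), (4,3), (4,4) ...
Target (A=2, B=6) not in reachable set → no.

Answer: no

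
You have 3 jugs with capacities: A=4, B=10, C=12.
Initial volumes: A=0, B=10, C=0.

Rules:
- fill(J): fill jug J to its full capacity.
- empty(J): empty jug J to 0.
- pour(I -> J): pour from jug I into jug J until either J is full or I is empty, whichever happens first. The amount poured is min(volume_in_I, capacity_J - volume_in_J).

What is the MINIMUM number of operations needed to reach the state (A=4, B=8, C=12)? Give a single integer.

Answer: 4

Derivation:
BFS from (A=0, B=10, C=0). One shortest path:
  1. fill(A) -> (A=4 B=10 C=0)
  2. pour(B -> C) -> (A=4 B=0 C=10)
  3. fill(B) -> (A=4 B=10 C=10)
  4. pour(B -> C) -> (A=4 B=8 C=12)
Reached target in 4 moves.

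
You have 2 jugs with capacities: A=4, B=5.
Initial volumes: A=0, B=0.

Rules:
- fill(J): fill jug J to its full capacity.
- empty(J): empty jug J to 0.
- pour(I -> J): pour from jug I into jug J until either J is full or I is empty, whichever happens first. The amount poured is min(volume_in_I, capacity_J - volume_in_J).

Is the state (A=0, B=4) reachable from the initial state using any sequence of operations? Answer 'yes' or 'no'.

BFS from (A=0, B=0):
  1. fill(A) -> (A=4 B=0)
  2. pour(A -> B) -> (A=0 B=4)
Target reached → yes.

Answer: yes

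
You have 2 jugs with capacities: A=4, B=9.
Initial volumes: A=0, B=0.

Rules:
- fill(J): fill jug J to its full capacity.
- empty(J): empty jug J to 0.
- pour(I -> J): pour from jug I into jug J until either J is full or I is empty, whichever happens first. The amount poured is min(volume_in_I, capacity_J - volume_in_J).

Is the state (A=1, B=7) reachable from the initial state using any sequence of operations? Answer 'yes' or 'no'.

Answer: no

Derivation:
BFS explored all 26 reachable states.
Reachable set includes: (0,0), (0,1), (0,2), (0,3), (0,4), (0,5), (0,6), (0,7), (0,8), (0,9), (1,0), (1,9) ...
Target (A=1, B=7) not in reachable set → no.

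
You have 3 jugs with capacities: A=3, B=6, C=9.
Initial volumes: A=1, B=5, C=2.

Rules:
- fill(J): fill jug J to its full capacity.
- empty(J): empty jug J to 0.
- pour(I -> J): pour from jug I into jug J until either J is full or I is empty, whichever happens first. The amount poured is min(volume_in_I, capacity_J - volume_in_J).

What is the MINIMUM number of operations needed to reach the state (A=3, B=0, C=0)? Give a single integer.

Answer: 2

Derivation:
BFS from (A=1, B=5, C=2). One shortest path:
  1. empty(B) -> (A=1 B=0 C=2)
  2. pour(C -> A) -> (A=3 B=0 C=0)
Reached target in 2 moves.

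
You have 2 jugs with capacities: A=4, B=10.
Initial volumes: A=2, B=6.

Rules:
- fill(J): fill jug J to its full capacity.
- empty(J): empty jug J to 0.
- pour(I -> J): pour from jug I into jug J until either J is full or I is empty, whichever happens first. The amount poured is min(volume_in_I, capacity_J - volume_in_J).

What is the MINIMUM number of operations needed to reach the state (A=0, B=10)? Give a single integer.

Answer: 2

Derivation:
BFS from (A=2, B=6). One shortest path:
  1. fill(A) -> (A=4 B=6)
  2. pour(A -> B) -> (A=0 B=10)
Reached target in 2 moves.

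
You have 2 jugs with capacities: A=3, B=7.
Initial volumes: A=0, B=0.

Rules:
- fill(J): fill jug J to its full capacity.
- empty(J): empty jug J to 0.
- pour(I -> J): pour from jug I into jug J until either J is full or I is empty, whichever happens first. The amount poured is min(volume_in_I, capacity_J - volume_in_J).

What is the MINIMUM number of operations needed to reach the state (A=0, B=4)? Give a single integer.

BFS from (A=0, B=0). One shortest path:
  1. fill(B) -> (A=0 B=7)
  2. pour(B -> A) -> (A=3 B=4)
  3. empty(A) -> (A=0 B=4)
Reached target in 3 moves.

Answer: 3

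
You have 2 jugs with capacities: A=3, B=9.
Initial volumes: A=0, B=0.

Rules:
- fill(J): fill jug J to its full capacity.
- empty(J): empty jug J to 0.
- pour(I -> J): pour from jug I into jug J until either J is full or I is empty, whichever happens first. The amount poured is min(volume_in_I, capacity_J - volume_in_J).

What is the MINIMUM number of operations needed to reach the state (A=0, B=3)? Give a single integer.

BFS from (A=0, B=0). One shortest path:
  1. fill(A) -> (A=3 B=0)
  2. pour(A -> B) -> (A=0 B=3)
Reached target in 2 moves.

Answer: 2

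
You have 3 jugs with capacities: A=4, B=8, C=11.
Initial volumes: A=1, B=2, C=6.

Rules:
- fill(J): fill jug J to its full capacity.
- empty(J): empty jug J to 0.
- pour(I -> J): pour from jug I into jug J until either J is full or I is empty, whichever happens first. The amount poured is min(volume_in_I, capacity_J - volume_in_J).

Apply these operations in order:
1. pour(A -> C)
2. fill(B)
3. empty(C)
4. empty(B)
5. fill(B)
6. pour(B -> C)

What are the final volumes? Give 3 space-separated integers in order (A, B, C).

Step 1: pour(A -> C) -> (A=0 B=2 C=7)
Step 2: fill(B) -> (A=0 B=8 C=7)
Step 3: empty(C) -> (A=0 B=8 C=0)
Step 4: empty(B) -> (A=0 B=0 C=0)
Step 5: fill(B) -> (A=0 B=8 C=0)
Step 6: pour(B -> C) -> (A=0 B=0 C=8)

Answer: 0 0 8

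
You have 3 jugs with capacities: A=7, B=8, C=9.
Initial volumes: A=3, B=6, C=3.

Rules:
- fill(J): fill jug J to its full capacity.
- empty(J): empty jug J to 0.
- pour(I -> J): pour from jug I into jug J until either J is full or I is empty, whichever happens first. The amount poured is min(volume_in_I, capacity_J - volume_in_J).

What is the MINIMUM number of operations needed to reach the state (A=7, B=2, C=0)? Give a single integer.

BFS from (A=3, B=6, C=3). One shortest path:
  1. empty(C) -> (A=3 B=6 C=0)
  2. pour(B -> A) -> (A=7 B=2 C=0)
Reached target in 2 moves.

Answer: 2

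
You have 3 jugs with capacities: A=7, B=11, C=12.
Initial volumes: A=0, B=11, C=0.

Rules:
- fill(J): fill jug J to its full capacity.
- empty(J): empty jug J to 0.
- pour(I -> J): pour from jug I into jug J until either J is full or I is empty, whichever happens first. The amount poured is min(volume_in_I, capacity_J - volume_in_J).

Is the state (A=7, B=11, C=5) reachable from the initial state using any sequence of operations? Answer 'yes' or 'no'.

Answer: yes

Derivation:
BFS from (A=0, B=11, C=0):
  1. fill(C) -> (A=0 B=11 C=12)
  2. pour(C -> A) -> (A=7 B=11 C=5)
Target reached → yes.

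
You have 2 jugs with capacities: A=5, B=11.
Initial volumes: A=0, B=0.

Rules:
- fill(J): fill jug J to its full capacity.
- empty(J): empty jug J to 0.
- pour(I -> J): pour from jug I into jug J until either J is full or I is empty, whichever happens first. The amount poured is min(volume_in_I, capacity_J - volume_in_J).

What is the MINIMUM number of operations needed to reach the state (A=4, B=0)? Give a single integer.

Answer: 7

Derivation:
BFS from (A=0, B=0). One shortest path:
  1. fill(A) -> (A=5 B=0)
  2. pour(A -> B) -> (A=0 B=5)
  3. fill(A) -> (A=5 B=5)
  4. pour(A -> B) -> (A=0 B=10)
  5. fill(A) -> (A=5 B=10)
  6. pour(A -> B) -> (A=4 B=11)
  7. empty(B) -> (A=4 B=0)
Reached target in 7 moves.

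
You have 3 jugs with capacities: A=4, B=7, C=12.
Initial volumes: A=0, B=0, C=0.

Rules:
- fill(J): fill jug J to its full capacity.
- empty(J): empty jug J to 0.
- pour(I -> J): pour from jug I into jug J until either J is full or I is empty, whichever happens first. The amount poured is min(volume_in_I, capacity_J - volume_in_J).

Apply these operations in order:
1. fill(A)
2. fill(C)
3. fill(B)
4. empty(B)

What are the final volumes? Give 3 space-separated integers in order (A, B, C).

Answer: 4 0 12

Derivation:
Step 1: fill(A) -> (A=4 B=0 C=0)
Step 2: fill(C) -> (A=4 B=0 C=12)
Step 3: fill(B) -> (A=4 B=7 C=12)
Step 4: empty(B) -> (A=4 B=0 C=12)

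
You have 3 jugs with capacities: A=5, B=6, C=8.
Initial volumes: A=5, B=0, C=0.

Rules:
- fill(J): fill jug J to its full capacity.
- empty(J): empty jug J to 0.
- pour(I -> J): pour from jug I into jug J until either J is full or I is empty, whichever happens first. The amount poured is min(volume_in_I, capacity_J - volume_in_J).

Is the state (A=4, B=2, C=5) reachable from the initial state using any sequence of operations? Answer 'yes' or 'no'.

BFS explored all 238 reachable states.
Reachable set includes: (0,0,0), (0,0,1), (0,0,2), (0,0,3), (0,0,4), (0,0,5), (0,0,6), (0,0,7), (0,0,8), (0,1,0), (0,1,1), (0,1,2) ...
Target (A=4, B=2, C=5) not in reachable set → no.

Answer: no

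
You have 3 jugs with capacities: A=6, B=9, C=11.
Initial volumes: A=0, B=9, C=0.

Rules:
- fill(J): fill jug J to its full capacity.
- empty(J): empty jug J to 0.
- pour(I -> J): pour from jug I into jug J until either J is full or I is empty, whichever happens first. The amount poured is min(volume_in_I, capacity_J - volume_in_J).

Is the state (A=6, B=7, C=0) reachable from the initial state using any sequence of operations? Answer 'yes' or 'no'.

BFS from (A=0, B=9, C=0):
  1. fill(A) -> (A=6 B=9 C=0)
  2. pour(B -> C) -> (A=6 B=0 C=9)
  3. fill(B) -> (A=6 B=9 C=9)
  4. pour(B -> C) -> (A=6 B=7 C=11)
  5. empty(C) -> (A=6 B=7 C=0)
Target reached → yes.

Answer: yes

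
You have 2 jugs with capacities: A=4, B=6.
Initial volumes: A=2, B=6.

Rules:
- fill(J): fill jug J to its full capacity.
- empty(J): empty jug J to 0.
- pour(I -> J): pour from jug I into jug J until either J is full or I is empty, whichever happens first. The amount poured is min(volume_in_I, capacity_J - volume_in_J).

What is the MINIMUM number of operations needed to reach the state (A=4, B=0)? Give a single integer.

Answer: 2

Derivation:
BFS from (A=2, B=6). One shortest path:
  1. fill(A) -> (A=4 B=6)
  2. empty(B) -> (A=4 B=0)
Reached target in 2 moves.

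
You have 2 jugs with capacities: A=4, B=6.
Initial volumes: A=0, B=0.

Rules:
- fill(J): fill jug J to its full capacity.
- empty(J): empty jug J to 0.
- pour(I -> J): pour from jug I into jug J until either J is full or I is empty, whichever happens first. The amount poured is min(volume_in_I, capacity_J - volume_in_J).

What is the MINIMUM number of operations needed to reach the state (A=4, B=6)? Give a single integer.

Answer: 2

Derivation:
BFS from (A=0, B=0). One shortest path:
  1. fill(A) -> (A=4 B=0)
  2. fill(B) -> (A=4 B=6)
Reached target in 2 moves.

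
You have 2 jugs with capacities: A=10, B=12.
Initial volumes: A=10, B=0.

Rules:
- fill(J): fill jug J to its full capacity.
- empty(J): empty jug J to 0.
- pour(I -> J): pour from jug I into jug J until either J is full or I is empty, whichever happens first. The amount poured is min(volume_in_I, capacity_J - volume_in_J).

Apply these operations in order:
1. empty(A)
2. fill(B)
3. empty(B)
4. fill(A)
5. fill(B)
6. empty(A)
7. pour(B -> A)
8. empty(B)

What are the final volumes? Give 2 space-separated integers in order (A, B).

Step 1: empty(A) -> (A=0 B=0)
Step 2: fill(B) -> (A=0 B=12)
Step 3: empty(B) -> (A=0 B=0)
Step 4: fill(A) -> (A=10 B=0)
Step 5: fill(B) -> (A=10 B=12)
Step 6: empty(A) -> (A=0 B=12)
Step 7: pour(B -> A) -> (A=10 B=2)
Step 8: empty(B) -> (A=10 B=0)

Answer: 10 0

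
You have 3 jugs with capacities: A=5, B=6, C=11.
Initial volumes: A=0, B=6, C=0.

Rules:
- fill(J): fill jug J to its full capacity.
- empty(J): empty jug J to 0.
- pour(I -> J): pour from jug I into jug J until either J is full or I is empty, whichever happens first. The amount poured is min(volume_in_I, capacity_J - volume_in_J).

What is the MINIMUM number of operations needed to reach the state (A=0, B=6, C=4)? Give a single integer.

BFS from (A=0, B=6, C=0). One shortest path:
  1. fill(A) -> (A=5 B=6 C=0)
  2. empty(B) -> (A=5 B=0 C=0)
  3. pour(A -> B) -> (A=0 B=5 C=0)
  4. fill(A) -> (A=5 B=5 C=0)
  5. pour(A -> B) -> (A=4 B=6 C=0)
  6. pour(A -> C) -> (A=0 B=6 C=4)
Reached target in 6 moves.

Answer: 6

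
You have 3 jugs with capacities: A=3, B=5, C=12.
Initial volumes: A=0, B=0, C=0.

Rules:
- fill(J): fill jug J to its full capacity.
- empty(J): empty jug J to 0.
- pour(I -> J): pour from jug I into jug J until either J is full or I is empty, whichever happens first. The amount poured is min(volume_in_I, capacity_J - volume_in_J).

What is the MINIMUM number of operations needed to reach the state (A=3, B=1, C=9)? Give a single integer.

BFS from (A=0, B=0, C=0). One shortest path:
  1. fill(A) -> (A=3 B=0 C=0)
  2. fill(B) -> (A=3 B=5 C=0)
  3. pour(A -> C) -> (A=0 B=5 C=3)
  4. pour(B -> C) -> (A=0 B=0 C=8)
  5. fill(B) -> (A=0 B=5 C=8)
  6. pour(B -> C) -> (A=0 B=1 C=12)
  7. pour(C -> A) -> (A=3 B=1 C=9)
Reached target in 7 moves.

Answer: 7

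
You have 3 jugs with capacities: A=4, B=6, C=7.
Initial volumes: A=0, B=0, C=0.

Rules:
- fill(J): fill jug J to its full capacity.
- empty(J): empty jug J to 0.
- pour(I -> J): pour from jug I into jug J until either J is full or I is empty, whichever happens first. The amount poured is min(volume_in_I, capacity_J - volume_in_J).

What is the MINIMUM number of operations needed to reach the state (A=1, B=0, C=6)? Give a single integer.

BFS from (A=0, B=0, C=0). One shortest path:
  1. fill(C) -> (A=0 B=0 C=7)
  2. pour(C -> B) -> (A=0 B=6 C=1)
  3. pour(C -> A) -> (A=1 B=6 C=0)
  4. pour(B -> C) -> (A=1 B=0 C=6)
Reached target in 4 moves.

Answer: 4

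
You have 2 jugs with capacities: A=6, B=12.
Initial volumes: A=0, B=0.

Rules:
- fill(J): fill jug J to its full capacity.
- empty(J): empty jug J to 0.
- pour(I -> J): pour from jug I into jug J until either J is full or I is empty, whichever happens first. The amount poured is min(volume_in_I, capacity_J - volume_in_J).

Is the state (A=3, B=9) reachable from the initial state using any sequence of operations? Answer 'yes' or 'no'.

BFS explored all 6 reachable states.
Reachable set includes: (0,0), (0,6), (0,12), (6,0), (6,6), (6,12)
Target (A=3, B=9) not in reachable set → no.

Answer: no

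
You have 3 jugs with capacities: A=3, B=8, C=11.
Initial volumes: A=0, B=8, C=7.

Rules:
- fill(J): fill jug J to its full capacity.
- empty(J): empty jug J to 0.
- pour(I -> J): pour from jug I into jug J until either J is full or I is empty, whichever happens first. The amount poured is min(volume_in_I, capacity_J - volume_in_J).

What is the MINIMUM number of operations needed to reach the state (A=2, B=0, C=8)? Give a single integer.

Answer: 5

Derivation:
BFS from (A=0, B=8, C=7). One shortest path:
  1. fill(A) -> (A=3 B=8 C=7)
  2. empty(B) -> (A=3 B=0 C=7)
  3. pour(C -> B) -> (A=3 B=7 C=0)
  4. pour(A -> B) -> (A=2 B=8 C=0)
  5. pour(B -> C) -> (A=2 B=0 C=8)
Reached target in 5 moves.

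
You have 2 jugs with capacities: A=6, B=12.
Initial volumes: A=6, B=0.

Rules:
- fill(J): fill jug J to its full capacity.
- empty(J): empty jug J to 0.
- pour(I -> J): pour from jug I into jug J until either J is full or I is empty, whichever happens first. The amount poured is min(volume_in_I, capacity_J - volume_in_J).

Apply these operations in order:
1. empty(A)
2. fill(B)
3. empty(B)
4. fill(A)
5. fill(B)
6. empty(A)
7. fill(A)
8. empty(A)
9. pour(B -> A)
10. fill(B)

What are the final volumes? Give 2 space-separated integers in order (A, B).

Answer: 6 12

Derivation:
Step 1: empty(A) -> (A=0 B=0)
Step 2: fill(B) -> (A=0 B=12)
Step 3: empty(B) -> (A=0 B=0)
Step 4: fill(A) -> (A=6 B=0)
Step 5: fill(B) -> (A=6 B=12)
Step 6: empty(A) -> (A=0 B=12)
Step 7: fill(A) -> (A=6 B=12)
Step 8: empty(A) -> (A=0 B=12)
Step 9: pour(B -> A) -> (A=6 B=6)
Step 10: fill(B) -> (A=6 B=12)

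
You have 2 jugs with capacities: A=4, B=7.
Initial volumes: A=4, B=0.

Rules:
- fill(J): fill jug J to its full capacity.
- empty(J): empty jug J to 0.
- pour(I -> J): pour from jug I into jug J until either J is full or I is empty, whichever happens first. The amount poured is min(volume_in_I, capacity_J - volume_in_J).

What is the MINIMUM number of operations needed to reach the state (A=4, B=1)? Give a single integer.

Answer: 6

Derivation:
BFS from (A=4, B=0). One shortest path:
  1. pour(A -> B) -> (A=0 B=4)
  2. fill(A) -> (A=4 B=4)
  3. pour(A -> B) -> (A=1 B=7)
  4. empty(B) -> (A=1 B=0)
  5. pour(A -> B) -> (A=0 B=1)
  6. fill(A) -> (A=4 B=1)
Reached target in 6 moves.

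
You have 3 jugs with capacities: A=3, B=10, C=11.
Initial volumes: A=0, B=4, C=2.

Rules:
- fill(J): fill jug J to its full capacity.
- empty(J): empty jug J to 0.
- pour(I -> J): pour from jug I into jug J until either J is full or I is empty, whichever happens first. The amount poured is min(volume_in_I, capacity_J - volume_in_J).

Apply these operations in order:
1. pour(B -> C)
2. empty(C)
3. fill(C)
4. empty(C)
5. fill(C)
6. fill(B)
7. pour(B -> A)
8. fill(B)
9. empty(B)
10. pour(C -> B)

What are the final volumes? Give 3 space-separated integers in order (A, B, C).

Answer: 3 10 1

Derivation:
Step 1: pour(B -> C) -> (A=0 B=0 C=6)
Step 2: empty(C) -> (A=0 B=0 C=0)
Step 3: fill(C) -> (A=0 B=0 C=11)
Step 4: empty(C) -> (A=0 B=0 C=0)
Step 5: fill(C) -> (A=0 B=0 C=11)
Step 6: fill(B) -> (A=0 B=10 C=11)
Step 7: pour(B -> A) -> (A=3 B=7 C=11)
Step 8: fill(B) -> (A=3 B=10 C=11)
Step 9: empty(B) -> (A=3 B=0 C=11)
Step 10: pour(C -> B) -> (A=3 B=10 C=1)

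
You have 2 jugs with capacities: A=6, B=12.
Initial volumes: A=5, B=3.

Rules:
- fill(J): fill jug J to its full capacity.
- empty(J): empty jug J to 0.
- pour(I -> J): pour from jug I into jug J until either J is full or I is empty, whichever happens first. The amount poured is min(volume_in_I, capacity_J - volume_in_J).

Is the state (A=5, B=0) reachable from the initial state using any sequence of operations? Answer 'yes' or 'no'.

Answer: yes

Derivation:
BFS from (A=5, B=3):
  1. empty(B) -> (A=5 B=0)
Target reached → yes.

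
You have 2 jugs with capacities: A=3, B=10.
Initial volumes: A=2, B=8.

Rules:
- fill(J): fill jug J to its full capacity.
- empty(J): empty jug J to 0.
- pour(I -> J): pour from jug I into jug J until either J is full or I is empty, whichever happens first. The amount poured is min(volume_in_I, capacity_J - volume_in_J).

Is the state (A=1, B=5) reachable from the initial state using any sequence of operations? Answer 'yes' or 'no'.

Answer: no

Derivation:
BFS explored all 27 reachable states.
Reachable set includes: (0,0), (0,1), (0,2), (0,3), (0,4), (0,5), (0,6), (0,7), (0,8), (0,9), (0,10), (1,0) ...
Target (A=1, B=5) not in reachable set → no.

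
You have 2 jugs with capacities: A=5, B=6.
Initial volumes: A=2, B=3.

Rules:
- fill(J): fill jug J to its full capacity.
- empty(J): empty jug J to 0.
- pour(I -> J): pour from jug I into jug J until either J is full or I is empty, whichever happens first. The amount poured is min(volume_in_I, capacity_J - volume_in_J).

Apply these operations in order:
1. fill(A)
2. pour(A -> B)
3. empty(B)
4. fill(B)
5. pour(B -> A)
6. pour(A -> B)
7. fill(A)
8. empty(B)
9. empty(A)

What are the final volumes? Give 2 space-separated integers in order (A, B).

Answer: 0 0

Derivation:
Step 1: fill(A) -> (A=5 B=3)
Step 2: pour(A -> B) -> (A=2 B=6)
Step 3: empty(B) -> (A=2 B=0)
Step 4: fill(B) -> (A=2 B=6)
Step 5: pour(B -> A) -> (A=5 B=3)
Step 6: pour(A -> B) -> (A=2 B=6)
Step 7: fill(A) -> (A=5 B=6)
Step 8: empty(B) -> (A=5 B=0)
Step 9: empty(A) -> (A=0 B=0)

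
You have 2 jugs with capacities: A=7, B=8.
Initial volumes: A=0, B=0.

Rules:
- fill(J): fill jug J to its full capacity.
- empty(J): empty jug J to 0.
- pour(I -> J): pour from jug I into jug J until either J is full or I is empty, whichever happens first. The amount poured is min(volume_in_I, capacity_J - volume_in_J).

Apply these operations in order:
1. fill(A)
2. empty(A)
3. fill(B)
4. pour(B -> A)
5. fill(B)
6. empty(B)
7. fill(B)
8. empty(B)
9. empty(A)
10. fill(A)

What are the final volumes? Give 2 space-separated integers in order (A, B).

Answer: 7 0

Derivation:
Step 1: fill(A) -> (A=7 B=0)
Step 2: empty(A) -> (A=0 B=0)
Step 3: fill(B) -> (A=0 B=8)
Step 4: pour(B -> A) -> (A=7 B=1)
Step 5: fill(B) -> (A=7 B=8)
Step 6: empty(B) -> (A=7 B=0)
Step 7: fill(B) -> (A=7 B=8)
Step 8: empty(B) -> (A=7 B=0)
Step 9: empty(A) -> (A=0 B=0)
Step 10: fill(A) -> (A=7 B=0)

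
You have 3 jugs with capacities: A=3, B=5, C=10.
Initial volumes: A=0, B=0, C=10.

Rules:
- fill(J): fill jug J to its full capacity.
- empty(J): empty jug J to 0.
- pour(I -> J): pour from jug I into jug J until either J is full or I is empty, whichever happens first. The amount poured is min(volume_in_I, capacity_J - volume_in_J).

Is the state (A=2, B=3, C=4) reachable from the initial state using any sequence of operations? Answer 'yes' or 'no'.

BFS explored all 192 reachable states.
Reachable set includes: (0,0,0), (0,0,1), (0,0,2), (0,0,3), (0,0,4), (0,0,5), (0,0,6), (0,0,7), (0,0,8), (0,0,9), (0,0,10), (0,1,0) ...
Target (A=2, B=3, C=4) not in reachable set → no.

Answer: no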